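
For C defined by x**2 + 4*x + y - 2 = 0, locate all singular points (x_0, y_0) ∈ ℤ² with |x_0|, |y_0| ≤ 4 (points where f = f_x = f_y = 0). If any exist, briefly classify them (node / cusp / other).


No singular points in the scanned grid; C is smooth there.

Compute partial derivatives:
  f_x = 2*x + 4.
  f_y = 1.
f_y = 1 is a nonzero constant, so f_y never vanishes: no point (x, y) can satisfy f = f_x = f_y = 0. In particular no (x, y) ∈ {−4, ..., 4}² is singular; the curve is smooth.


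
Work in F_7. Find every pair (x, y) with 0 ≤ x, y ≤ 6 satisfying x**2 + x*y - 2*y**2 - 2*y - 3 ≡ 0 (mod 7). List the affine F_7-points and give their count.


Affine F_7-points: {(0, 1), (0, 5), (2, 2), (2, 5), (3, 2), (6, 1)}; count = 6.

For each of the 49 pairs (x, y) ∈ F_7², evaluate f(x, y) mod 7. Record the zeros.
  x = 0: [0↦4, 1↦0, 2↦6, 3↦1, 4↦6, 5↦0, 6↦4]  zeros at y ∈ {1, 5}
  x = 1: [0↦5, 1↦2, 2↦2, 3↦5, 4↦4, 5↦6, 6↦4]  zeros at y ∈ ∅
  x = 2: [0↦1, 1↦6, 2↦0, 3↦4, 4↦4, 5↦0, 6↦6]  zeros at y ∈ {2, 5}
  x = 3: [0↦6, 1↦5, 2↦0, 3↦5, 4↦6, 5↦3, 6↦3]  zeros at y ∈ {2}
  x = 4: [0↦6, 1↦6, 2↦2, 3↦1, 4↦3, 5↦1, 6↦2]  zeros at y ∈ ∅
  x = 5: [0↦1, 1↦2, 2↦6, 3↦6, 4↦2, 5↦1, 6↦3]  zeros at y ∈ ∅
  x = 6: [0↦5, 1↦0, 2↦5, 3↦6, 4↦3, 5↦3, 6↦6]  zeros at y ∈ {1}
Collecting zeros: affine points = {(0, 1), (0, 5), (2, 2), (2, 5), (3, 2), (6, 1)}.
Total count |C(F_7)_aff| = 6.


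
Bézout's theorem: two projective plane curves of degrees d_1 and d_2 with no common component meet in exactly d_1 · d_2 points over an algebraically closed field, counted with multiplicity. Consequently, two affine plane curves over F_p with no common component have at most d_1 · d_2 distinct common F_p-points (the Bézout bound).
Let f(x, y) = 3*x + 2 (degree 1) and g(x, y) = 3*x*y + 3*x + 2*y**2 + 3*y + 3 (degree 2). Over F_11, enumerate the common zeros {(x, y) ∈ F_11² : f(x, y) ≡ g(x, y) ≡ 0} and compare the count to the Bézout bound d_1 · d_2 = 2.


Common zeros: {(3, 2), (3, 3)}; count = 2; Bézout bound = 2.

deg(f) = 1, deg(g) = 2, so Bézout bound = 2.
Scan x ∈ F_11. For each x, list the y ∈ F_11 with f(x, y) ≡ 0 and those with g(x, y) ≡ 0 (mod 11); the common zeros in that column are the intersection.
  x = 0: f ≡ 0 at y ∈ ∅; g ≡ 0 at y ∈ ∅; common: ∅.
  x = 1: f ≡ 0 at y ∈ ∅; g ≡ 0 at y ∈ ∅; common: ∅.
  x = 2: f ≡ 0 at y ∈ ∅; g ≡ 0 at y ∈ {4, 8}; common: ∅.
  x = 3: f ≡ 0 at y ∈ {0, 1, 2, 3, 4, 5, 6, 7, 8, 9, 10}; g ≡ 0 at y ∈ {2, 3}; common: {2, 3}.
  x = 4: f ≡ 0 at y ∈ ∅; g ≡ 0 at y ∈ ∅; common: ∅.
  x = 5: f ≡ 0 at y ∈ ∅; g ≡ 0 at y ∈ {6, 7}; common: ∅.
  x = 6: f ≡ 0 at y ∈ ∅; g ≡ 0 at y ∈ {1, 5}; common: ∅.
  x = 7: f ≡ 0 at y ∈ ∅; g ≡ 0 at y ∈ ∅; common: ∅.
  x = 8: f ≡ 0 at y ∈ ∅; g ≡ 0 at y ∈ ∅; common: ∅.
  x = 9: f ≡ 0 at y ∈ ∅; g ≡ 0 at y ∈ {9}; common: ∅.
  x = 10: f ≡ 0 at y ∈ ∅; g ≡ 0 at y ∈ {0}; common: ∅.
Collecting: common zeros = {(3, 2), (3, 3)}, so the count is 2.
Comparison with the Bézout bound: 2 ≤ 2 = deg(f)·deg(g), as expected for curves with no common component (the bound is attained).


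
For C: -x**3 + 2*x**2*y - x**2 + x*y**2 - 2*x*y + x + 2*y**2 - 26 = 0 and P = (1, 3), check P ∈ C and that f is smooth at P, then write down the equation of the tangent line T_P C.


Tangent line at P: 11*x + 18*y - 65 = 0.

Step 1: f(1, 3) = 0, so P lies on C.
Step 2: partial derivatives
  f_x(x, y) = -3*x**2 + 4*x*y - 2*x + y**2 - 2*y + 1, f_y(x, y) = 2*x**2 + 2*x*y - 2*x + 4*y.
  f_x(P) = 11, f_y(P) = 18 (gradient nonzero, so P is smooth).
Step 3: tangent line at P: 11·(x − 1) + 18·(y − 3) = 0.
Expanding: 11*x + 18*y - 65 = 0.


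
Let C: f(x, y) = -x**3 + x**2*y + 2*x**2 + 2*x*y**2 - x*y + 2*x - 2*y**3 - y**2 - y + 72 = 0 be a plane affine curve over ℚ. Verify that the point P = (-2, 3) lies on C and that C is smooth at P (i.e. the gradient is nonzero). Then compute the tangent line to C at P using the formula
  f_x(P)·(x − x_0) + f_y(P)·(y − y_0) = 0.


Tangent line at P: -15*x - 79*y + 207 = 0.

Step 1: f(-2, 3) = 0, so P lies on C.
Step 2: partial derivatives
  f_x(x, y) = -3*x**2 + 2*x*y + 4*x + 2*y**2 - y + 2, f_y(x, y) = x**2 + 4*x*y - x - 6*y**2 - 2*y - 1.
  f_x(P) = -15, f_y(P) = -79 (gradient nonzero, so P is smooth).
Step 3: tangent line at P: -15·(x − -2) + -79·(y − 3) = 0.
Expanding: -15*x - 79*y + 207 = 0.


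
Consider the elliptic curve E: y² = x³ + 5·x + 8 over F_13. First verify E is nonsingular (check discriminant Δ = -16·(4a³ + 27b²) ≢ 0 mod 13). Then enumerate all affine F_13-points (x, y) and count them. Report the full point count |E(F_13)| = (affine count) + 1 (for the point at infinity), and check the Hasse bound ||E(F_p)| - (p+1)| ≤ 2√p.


Affine points = {(1, 1), (1, 12), (2, 0), (4, 1), (4, 12), (7, 3), (7, 10), (8, 1), (8, 12), (11, 4), (11, 9)}; affine count = 11; |E(F_13)| = 12.

Discriminant check: Δ ∝ 4a³ + 27b² = 4·5³ + 27·8² = 4·125 + 27·64 ≡ 5 (mod 13). Nonzero ⇒ E is nonsingular.
For each x ∈ F_13, compute rhs = x³ + 5·x + 8 mod 13, then count y ∈ F_13 with y² ≡ rhs.
  x = 0: rhs = 8, matching y values: none (0 points).
  x = 1: rhs = 1, matching y values: 1, 12 (2 points).
  x = 2: rhs = 0, matching y values: 0 (1 points).
  x = 3: rhs = 11, matching y values: none (0 points).
  x = 4: rhs = 1, matching y values: 1, 12 (2 points).
  x = 5: rhs = 2, matching y values: none (0 points).
  x = 6: rhs = 7, matching y values: none (0 points).
  x = 7: rhs = 9, matching y values: 3, 10 (2 points).
  x = 8: rhs = 1, matching y values: 1, 12 (2 points).
  x = 9: rhs = 2, matching y values: none (0 points).
  x = 10: rhs = 5, matching y values: none (0 points).
  x = 11: rhs = 3, matching y values: 4, 9 (2 points).
  x = 12: rhs = 2, matching y values: none (0 points).
Total affine count: 11.
Full point count |E(F_13)| = 11 + 1 = 12.
Hasse bound: |12 − (13+1)| = |-2| = 2 ≤ 2√13 ≈ 7.2111 ✓.


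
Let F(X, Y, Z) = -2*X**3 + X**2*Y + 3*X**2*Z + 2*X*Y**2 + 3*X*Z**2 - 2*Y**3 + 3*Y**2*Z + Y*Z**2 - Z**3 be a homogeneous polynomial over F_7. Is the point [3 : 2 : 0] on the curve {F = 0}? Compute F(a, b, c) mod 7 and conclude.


F(3,2,0) ≡ 0 (mod 7); P is on the curve.

Evaluate F(3, 2, 0) term-by-term (mod 7).
  -2*X**3 ↦ -2·27·1·1 = -54
  X**2*Y ↦ 1·9·2·1 = 18
  3*X**2*Z ↦ 3·9·1·0 = 0
  2*X*Y**2 ↦ 2·3·4·1 = 24
  3*X*Z**2 ↦ 3·3·1·0 = 0
  -2*Y**3 ↦ -2·1·8·1 = -16
  3*Y**2*Z ↦ 3·1·4·0 = 0
  Y*Z**2 ↦ 1·1·2·0 = 0
  -Z**3 ↦ -1·1·1·0 = 0
Sum: F(3, 2, 0) = (-54) + (18) + (0) + (24) + (0) + (-16) + (0) + (0) + (0) = -28.
Reducing mod 7: -28 ≡ 0 (mod 7).
Since F(a, b, c) ≡ 0 (mod 7), P lies on the curve.


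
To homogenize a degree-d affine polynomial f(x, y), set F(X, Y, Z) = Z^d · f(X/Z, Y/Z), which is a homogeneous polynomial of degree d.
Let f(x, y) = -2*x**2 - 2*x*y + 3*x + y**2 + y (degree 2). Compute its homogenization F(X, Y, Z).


F(X, Y, Z) = -2*X**2 - 2*X*Y + 3*X*Z + Y**2 + Y*Z

deg(f) = 2.
Substitute x = X/Z, y = Y/Z into f, then multiply by Z^2.
  monomial -2·x^2·y^0 ↦ -2·X^2·Y^0·Z^0.
  monomial -2·x^1·y^1 ↦ -2·X^1·Y^1·Z^0.
  monomial 3·x^1·y^0 ↦ 3·X^1·Y^0·Z^1.
  monomial 1·x^0·y^2 ↦ 1·X^0·Y^2·Z^0.
  monomial 1·x^0·y^1 ↦ 1·X^0·Y^1·Z^1.
Collecting: F(X, Y, Z) = -2*X**2 - 2*X*Y + 3*X*Z + Y**2 + Y*Z.


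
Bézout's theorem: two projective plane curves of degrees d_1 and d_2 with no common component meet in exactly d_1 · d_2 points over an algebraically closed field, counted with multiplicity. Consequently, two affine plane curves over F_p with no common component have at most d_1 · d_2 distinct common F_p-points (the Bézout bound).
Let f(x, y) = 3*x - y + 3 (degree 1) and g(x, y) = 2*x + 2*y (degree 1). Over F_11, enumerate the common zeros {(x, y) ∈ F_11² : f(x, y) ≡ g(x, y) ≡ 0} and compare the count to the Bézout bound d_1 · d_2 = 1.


Common zeros: {(2, 9)}; count = 1; Bézout bound = 1.

deg(f) = 1, deg(g) = 1, so Bézout bound = 1.
Scan x ∈ F_11. For each x, list the y ∈ F_11 with f(x, y) ≡ 0 and those with g(x, y) ≡ 0 (mod 11); the common zeros in that column are the intersection.
  x = 0: f ≡ 0 at y ∈ {3}; g ≡ 0 at y ∈ {0}; common: ∅.
  x = 1: f ≡ 0 at y ∈ {6}; g ≡ 0 at y ∈ {10}; common: ∅.
  x = 2: f ≡ 0 at y ∈ {9}; g ≡ 0 at y ∈ {9}; common: {9}.
  x = 3: f ≡ 0 at y ∈ {1}; g ≡ 0 at y ∈ {8}; common: ∅.
  x = 4: f ≡ 0 at y ∈ {4}; g ≡ 0 at y ∈ {7}; common: ∅.
  x = 5: f ≡ 0 at y ∈ {7}; g ≡ 0 at y ∈ {6}; common: ∅.
  x = 6: f ≡ 0 at y ∈ {10}; g ≡ 0 at y ∈ {5}; common: ∅.
  x = 7: f ≡ 0 at y ∈ {2}; g ≡ 0 at y ∈ {4}; common: ∅.
  x = 8: f ≡ 0 at y ∈ {5}; g ≡ 0 at y ∈ {3}; common: ∅.
  x = 9: f ≡ 0 at y ∈ {8}; g ≡ 0 at y ∈ {2}; common: ∅.
  x = 10: f ≡ 0 at y ∈ {0}; g ≡ 0 at y ∈ {1}; common: ∅.
Collecting: common zeros = {(2, 9)}, so the count is 1.
Comparison with the Bézout bound: 1 ≤ 1 = deg(f)·deg(g), as expected for curves with no common component (the bound is attained).


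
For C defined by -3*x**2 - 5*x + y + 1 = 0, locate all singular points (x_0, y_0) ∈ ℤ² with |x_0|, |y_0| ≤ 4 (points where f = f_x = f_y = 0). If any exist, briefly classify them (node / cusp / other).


No singular points in the scanned grid; C is smooth there.

Compute partial derivatives:
  f_x = -6*x - 5.
  f_y = 1.
f_y = 1 is a nonzero constant, so f_y never vanishes: no point (x, y) can satisfy f = f_x = f_y = 0. In particular no (x, y) ∈ {−4, ..., 4}² is singular; the curve is smooth.


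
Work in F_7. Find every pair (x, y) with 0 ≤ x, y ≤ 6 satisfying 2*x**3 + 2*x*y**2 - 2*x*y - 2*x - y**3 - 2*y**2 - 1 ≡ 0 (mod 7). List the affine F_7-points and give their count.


Affine F_7-points: {(2, 5), (4, 0), (4, 2), (4, 4), (6, 2)}; count = 5.

For each of the 49 pairs (x, y) ∈ F_7², evaluate f(x, y) mod 7. Record the zeros.
  x = 0: [0↦6, 1↦3, 2↦4, 3↦3, 4↦1, 5↦6, 6↦5]  zeros at y ∈ ∅
  x = 1: [0↦6, 1↦3, 2↦1, 3↦1, 4↦4, 5↦4, 6↦2]  zeros at y ∈ ∅
  x = 2: [0↦4, 1↦1, 2↦3, 3↦4, 4↦5, 5↦0, 6↦4]  zeros at y ∈ {5}
  x = 3: [0↦5, 1↦2, 2↦1, 3↦3, 4↦2, 5↦6, 6↦2]  zeros at y ∈ ∅
  x = 4: [0↦0, 1↦4, 2↦0, 3↦3, 4↦0, 5↦6, 6↦1]  zeros at y ∈ {0, 2, 4}
  x = 5: [0↦1, 1↦5, 2↦5, 3↦2, 4↦4, 5↦5, 6↦6]  zeros at y ∈ ∅
  x = 6: [0↦6, 1↦3, 2↦0, 3↦5, 4↦5, 5↦1, 6↦1]  zeros at y ∈ {2}
Collecting zeros: affine points = {(2, 5), (4, 0), (4, 2), (4, 4), (6, 2)}.
Total count |C(F_7)_aff| = 5.


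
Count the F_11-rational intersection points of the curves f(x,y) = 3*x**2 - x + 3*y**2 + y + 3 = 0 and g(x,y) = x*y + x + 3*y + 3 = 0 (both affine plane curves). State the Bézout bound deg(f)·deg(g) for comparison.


Common zeros: {(8, 0), (8, 7)}; count = 2; Bézout bound = 4.

deg(f) = 2, deg(g) = 2, so Bézout bound = 4.
Scan x ∈ F_11. For each x, list the y ∈ F_11 with f(x, y) ≡ 0 and those with g(x, y) ≡ 0 (mod 11); the common zeros in that column are the intersection.
  x = 0: f ≡ 0 at y ∈ {3, 4}; g ≡ 0 at y ∈ {10}; common: ∅.
  x = 1: f ≡ 0 at y ∈ ∅; g ≡ 0 at y ∈ {10}; common: ∅.
  x = 2: f ≡ 0 at y ∈ ∅; g ≡ 0 at y ∈ {10}; common: ∅.
  x = 3: f ≡ 0 at y ∈ ∅; g ≡ 0 at y ∈ {10}; common: ∅.
  x = 4: f ≡ 0 at y ∈ {3, 4}; g ≡ 0 at y ∈ {10}; common: ∅.
  x = 5: f ≡ 0 at y ∈ {1, 6}; g ≡ 0 at y ∈ {10}; common: ∅.
  x = 6: f ≡ 0 at y ∈ ∅; g ≡ 0 at y ∈ {10}; common: ∅.
  x = 7: f ≡ 0 at y ∈ {0, 7}; g ≡ 0 at y ∈ {10}; common: ∅.
  x = 8: f ≡ 0 at y ∈ {0, 7}; g ≡ 0 at y ∈ {0, 1, 2, 3, 4, 5, 6, 7, 8, 9, 10}; common: {0, 7}.
  x = 9: f ≡ 0 at y ∈ ∅; g ≡ 0 at y ∈ {10}; common: ∅.
  x = 10: f ≡ 0 at y ∈ {1, 6}; g ≡ 0 at y ∈ {10}; common: ∅.
Collecting: common zeros = {(8, 0), (8, 7)}, so the count is 2.
Comparison with the Bézout bound: 2 ≤ 4 = deg(f)·deg(g), as expected for curves with no common component (the affine F_11-count falls short of the bound because intersections may lie at infinity, over extension fields, or carry multiplicity).


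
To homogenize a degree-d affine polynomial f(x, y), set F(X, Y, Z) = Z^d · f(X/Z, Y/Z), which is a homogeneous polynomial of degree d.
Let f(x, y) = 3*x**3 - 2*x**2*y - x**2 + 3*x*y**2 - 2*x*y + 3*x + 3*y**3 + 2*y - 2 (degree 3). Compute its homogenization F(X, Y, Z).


F(X, Y, Z) = 3*X**3 - 2*X**2*Y - X**2*Z + 3*X*Y**2 - 2*X*Y*Z + 3*X*Z**2 + 3*Y**3 + 2*Y*Z**2 - 2*Z**3

deg(f) = 3.
Substitute x = X/Z, y = Y/Z into f, then multiply by Z^3.
  monomial 3·x^3·y^0 ↦ 3·X^3·Y^0·Z^0.
  monomial -2·x^2·y^1 ↦ -2·X^2·Y^1·Z^0.
  monomial -1·x^2·y^0 ↦ -1·X^2·Y^0·Z^1.
  monomial 3·x^1·y^2 ↦ 3·X^1·Y^2·Z^0.
  monomial -2·x^1·y^1 ↦ -2·X^1·Y^1·Z^1.
  monomial 3·x^1·y^0 ↦ 3·X^1·Y^0·Z^2.
  monomial 3·x^0·y^3 ↦ 3·X^0·Y^3·Z^0.
  monomial 2·x^0·y^1 ↦ 2·X^0·Y^1·Z^2.
  monomial -2·x^0·y^0 ↦ -2·X^0·Y^0·Z^3.
Collecting: F(X, Y, Z) = 3*X**3 - 2*X**2*Y - X**2*Z + 3*X*Y**2 - 2*X*Y*Z + 3*X*Z**2 + 3*Y**3 + 2*Y*Z**2 - 2*Z**3.


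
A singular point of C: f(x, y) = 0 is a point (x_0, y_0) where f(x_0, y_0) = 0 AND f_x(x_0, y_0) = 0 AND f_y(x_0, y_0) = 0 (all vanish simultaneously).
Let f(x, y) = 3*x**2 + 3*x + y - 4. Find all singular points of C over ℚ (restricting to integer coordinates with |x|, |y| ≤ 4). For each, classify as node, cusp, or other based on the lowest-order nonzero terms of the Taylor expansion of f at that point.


No singular points in the scanned grid; C is smooth there.

Compute partial derivatives:
  f_x = 6*x + 3.
  f_y = 1.
f_y = 1 is a nonzero constant, so f_y never vanishes: no point (x, y) can satisfy f = f_x = f_y = 0. In particular no (x, y) ∈ {−4, ..., 4}² is singular; the curve is smooth.


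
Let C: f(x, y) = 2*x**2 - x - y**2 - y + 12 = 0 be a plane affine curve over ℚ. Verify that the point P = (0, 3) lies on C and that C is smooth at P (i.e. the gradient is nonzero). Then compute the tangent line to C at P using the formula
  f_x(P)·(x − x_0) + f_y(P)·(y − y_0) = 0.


Tangent line at P: -x - 7*y + 21 = 0.

Step 1: f(0, 3) = 0, so P lies on C.
Step 2: partial derivatives
  f_x(x, y) = 4*x - 1, f_y(x, y) = -2*y - 1.
  f_x(P) = -1, f_y(P) = -7 (gradient nonzero, so P is smooth).
Step 3: tangent line at P: -1·(x − 0) + -7·(y − 3) = 0.
Expanding: -x - 7*y + 21 = 0.


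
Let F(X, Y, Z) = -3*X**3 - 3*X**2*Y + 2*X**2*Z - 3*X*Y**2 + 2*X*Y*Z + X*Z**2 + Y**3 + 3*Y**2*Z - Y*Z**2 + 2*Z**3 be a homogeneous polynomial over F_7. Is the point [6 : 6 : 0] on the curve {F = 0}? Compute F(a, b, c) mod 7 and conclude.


F(6,6,0) ≡ 1 (mod 7); P is NOT on the curve.

Evaluate F(6, 6, 0) term-by-term (mod 7).
  -3*X**3 ↦ -3·216·1·1 = -648
  -3*X**2*Y ↦ -3·36·6·1 = -648
  2*X**2*Z ↦ 2·36·1·0 = 0
  -3*X*Y**2 ↦ -3·6·36·1 = -648
  2*X*Y*Z ↦ 2·6·6·0 = 0
  X*Z**2 ↦ 1·6·1·0 = 0
  Y**3 ↦ 1·1·216·1 = 216
  3*Y**2*Z ↦ 3·1·36·0 = 0
  -Y*Z**2 ↦ -1·1·6·0 = 0
  2*Z**3 ↦ 2·1·1·0 = 0
Sum: F(6, 6, 0) = (-648) + (-648) + (0) + (-648) + (0) + (0) + (216) + (0) + (0) + (0) = -1728.
Reducing mod 7: -1728 ≡ 1 (mod 7).
Since F(a, b, c) ≡ 1 ≠ 0 (mod 7), P does NOT lie on the curve.


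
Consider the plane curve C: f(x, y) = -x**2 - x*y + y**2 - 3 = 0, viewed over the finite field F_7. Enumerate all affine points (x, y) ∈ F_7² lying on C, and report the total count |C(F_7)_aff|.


Affine F_7-points: {(2, 0), (2, 2), (3, 1), (3, 2), (4, 5), (4, 6), (5, 0), (5, 5)}; count = 8.

For each of the 49 pairs (x, y) ∈ F_7², evaluate f(x, y) mod 7. Record the zeros.
  x = 0: [0↦4, 1↦5, 2↦1, 3↦6, 4↦6, 5↦1, 6↦5]  zeros at y ∈ ∅
  x = 1: [0↦3, 1↦3, 2↦5, 3↦2, 4↦1, 5↦2, 6↦5]  zeros at y ∈ ∅
  x = 2: [0↦0, 1↦6, 2↦0, 3↦3, 4↦1, 5↦1, 6↦3]  zeros at y ∈ {0, 2}
  x = 3: [0↦2, 1↦0, 2↦0, 3↦2, 4↦6, 5↦5, 6↦6]  zeros at y ∈ {1, 2}
  x = 4: [0↦2, 1↦6, 2↦5, 3↦6, 4↦2, 5↦0, 6↦0]  zeros at y ∈ {5, 6}
  x = 5: [0↦0, 1↦3, 2↦1, 3↦1, 4↦3, 5↦0, 6↦6]  zeros at y ∈ {0, 5}
  x = 6: [0↦3, 1↦5, 2↦2, 3↦1, 4↦2, 5↦5, 6↦3]  zeros at y ∈ ∅
Collecting zeros: affine points = {(2, 0), (2, 2), (3, 1), (3, 2), (4, 5), (4, 6), (5, 0), (5, 5)}.
Total count |C(F_7)_aff| = 8.


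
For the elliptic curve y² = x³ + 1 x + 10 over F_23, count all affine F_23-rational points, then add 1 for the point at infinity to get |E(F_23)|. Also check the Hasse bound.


Affine points = {(1, 9), (1, 14), (4, 3), (4, 20), (5, 5), (5, 18), (6, 5), (6, 18), (8, 1), (8, 22), (9, 9), (9, 14), (10, 10), (10, 13), (11, 8), (11, 15), (12, 5), (12, 18), (13, 9), (13, 14), (14, 10), (14, 13), (17, 8), (17, 15), (18, 8), (18, 15), (20, 7), (20, 16), (21, 0), (22, 10), (22, 13)}; affine count = 31; |E(F_23)| = 32.

Discriminant check: Δ ∝ 4a³ + 27b² = 4·1³ + 27·10² = 4·1 + 27·100 ≡ 13 (mod 23). Nonzero ⇒ E is nonsingular.
For each x ∈ F_23, compute rhs = x³ + 1·x + 10 mod 23, then count y ∈ F_23 with y² ≡ rhs.
  x = 0: rhs = 10, matching y values: none (0 points).
  x = 1: rhs = 12, matching y values: 9, 14 (2 points).
  x = 2: rhs = 20, matching y values: none (0 points).
  x = 3: rhs = 17, matching y values: none (0 points).
  x = 4: rhs = 9, matching y values: 3, 20 (2 points).
  x = 5: rhs = 2, matching y values: 5, 18 (2 points).
  x = 6: rhs = 2, matching y values: 5, 18 (2 points).
  x = 7: rhs = 15, matching y values: none (0 points).
  x = 8: rhs = 1, matching y values: 1, 22 (2 points).
  x = 9: rhs = 12, matching y values: 9, 14 (2 points).
  x = 10: rhs = 8, matching y values: 10, 13 (2 points).
  x = 11: rhs = 18, matching y values: 8, 15 (2 points).
  x = 12: rhs = 2, matching y values: 5, 18 (2 points).
  x = 13: rhs = 12, matching y values: 9, 14 (2 points).
  x = 14: rhs = 8, matching y values: 10, 13 (2 points).
  x = 15: rhs = 19, matching y values: none (0 points).
  x = 16: rhs = 5, matching y values: none (0 points).
  x = 17: rhs = 18, matching y values: 8, 15 (2 points).
  x = 18: rhs = 18, matching y values: 8, 15 (2 points).
  x = 19: rhs = 11, matching y values: none (0 points).
  x = 20: rhs = 3, matching y values: 7, 16 (2 points).
  x = 21: rhs = 0, matching y values: 0 (1 points).
  x = 22: rhs = 8, matching y values: 10, 13 (2 points).
Total affine count: 31.
Full point count |E(F_23)| = 31 + 1 = 32.
Hasse bound: |32 − (23+1)| = |8| = 8 ≤ 2√23 ≈ 9.5917 ✓.


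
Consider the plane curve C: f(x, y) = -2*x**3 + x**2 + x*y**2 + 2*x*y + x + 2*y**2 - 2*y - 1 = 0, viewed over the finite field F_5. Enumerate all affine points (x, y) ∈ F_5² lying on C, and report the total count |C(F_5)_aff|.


Affine F_5-points: {(2, 1), (3, 2)}; count = 2.

For each of the 25 pairs (x, y) ∈ F_5², evaluate f(x, y) mod 5. Record the zeros.
  x = 0: [0↦4, 1↦4, 2↦3, 3↦1, 4↦3]  zeros at y ∈ ∅
  x = 1: [0↦4, 1↦2, 2↦1, 3↦1, 4↦2]  zeros at y ∈ ∅
  x = 2: [0↦4, 1↦0, 2↦4, 3↦1, 4↦1]  zeros at y ∈ {1}
  x = 3: [0↦2, 1↦1, 2↦0, 3↦4, 4↦3]  zeros at y ∈ {2}
  x = 4: [0↦1, 1↦3, 2↦2, 3↦3, 4↦1]  zeros at y ∈ ∅
Collecting zeros: affine points = {(2, 1), (3, 2)}.
Total count |C(F_5)_aff| = 2.


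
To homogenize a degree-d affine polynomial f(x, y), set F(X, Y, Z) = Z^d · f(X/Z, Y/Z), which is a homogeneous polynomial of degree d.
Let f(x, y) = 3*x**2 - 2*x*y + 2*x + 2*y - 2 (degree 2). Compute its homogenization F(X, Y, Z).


F(X, Y, Z) = 3*X**2 - 2*X*Y + 2*X*Z + 2*Y*Z - 2*Z**2

deg(f) = 2.
Substitute x = X/Z, y = Y/Z into f, then multiply by Z^2.
  monomial 3·x^2·y^0 ↦ 3·X^2·Y^0·Z^0.
  monomial -2·x^1·y^1 ↦ -2·X^1·Y^1·Z^0.
  monomial 2·x^1·y^0 ↦ 2·X^1·Y^0·Z^1.
  monomial 2·x^0·y^1 ↦ 2·X^0·Y^1·Z^1.
  monomial -2·x^0·y^0 ↦ -2·X^0·Y^0·Z^2.
Collecting: F(X, Y, Z) = 3*X**2 - 2*X*Y + 2*X*Z + 2*Y*Z - 2*Z**2.


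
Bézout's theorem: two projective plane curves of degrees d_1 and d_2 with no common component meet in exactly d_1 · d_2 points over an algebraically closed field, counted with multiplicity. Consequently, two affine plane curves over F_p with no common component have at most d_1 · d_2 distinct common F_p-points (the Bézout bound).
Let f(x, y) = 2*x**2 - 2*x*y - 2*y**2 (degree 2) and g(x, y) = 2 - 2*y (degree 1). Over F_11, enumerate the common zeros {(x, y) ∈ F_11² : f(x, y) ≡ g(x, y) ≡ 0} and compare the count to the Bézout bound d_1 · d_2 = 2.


Common zeros: {(4, 1), (8, 1)}; count = 2; Bézout bound = 2.

deg(f) = 2, deg(g) = 1, so Bézout bound = 2.
Scan x ∈ F_11. For each x, list the y ∈ F_11 with f(x, y) ≡ 0 and those with g(x, y) ≡ 0 (mod 11); the common zeros in that column are the intersection.
  x = 0: f ≡ 0 at y ∈ {0}; g ≡ 0 at y ∈ {1}; common: ∅.
  x = 1: f ≡ 0 at y ∈ {3, 7}; g ≡ 0 at y ∈ {1}; common: ∅.
  x = 2: f ≡ 0 at y ∈ {3, 6}; g ≡ 0 at y ∈ {1}; common: ∅.
  x = 3: f ≡ 0 at y ∈ {9, 10}; g ≡ 0 at y ∈ {1}; common: ∅.
  x = 4: f ≡ 0 at y ∈ {1, 6}; g ≡ 0 at y ∈ {1}; common: {1}.
  x = 5: f ≡ 0 at y ∈ {2, 4}; g ≡ 0 at y ∈ {1}; common: ∅.
  x = 6: f ≡ 0 at y ∈ {7, 9}; g ≡ 0 at y ∈ {1}; common: ∅.
  x = 7: f ≡ 0 at y ∈ {5, 10}; g ≡ 0 at y ∈ {1}; common: ∅.
  x = 8: f ≡ 0 at y ∈ {1, 2}; g ≡ 0 at y ∈ {1}; common: {1}.
  x = 9: f ≡ 0 at y ∈ {5, 8}; g ≡ 0 at y ∈ {1}; common: ∅.
  x = 10: f ≡ 0 at y ∈ {4, 8}; g ≡ 0 at y ∈ {1}; common: ∅.
Collecting: common zeros = {(4, 1), (8, 1)}, so the count is 2.
Comparison with the Bézout bound: 2 ≤ 2 = deg(f)·deg(g), as expected for curves with no common component (the bound is attained).


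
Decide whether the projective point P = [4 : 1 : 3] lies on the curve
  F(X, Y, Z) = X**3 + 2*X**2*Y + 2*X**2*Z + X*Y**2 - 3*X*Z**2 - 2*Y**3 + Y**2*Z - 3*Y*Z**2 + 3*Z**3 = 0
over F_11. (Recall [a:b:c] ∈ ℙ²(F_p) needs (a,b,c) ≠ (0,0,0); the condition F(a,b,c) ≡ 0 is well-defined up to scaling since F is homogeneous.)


F(4,1,3) ≡ 0 (mod 11); P is on the curve.

Evaluate F(4, 1, 3) term-by-term (mod 11).
  X**3 ↦ 1·64·1·1 = 64
  2*X**2*Y ↦ 2·16·1·1 = 32
  2*X**2*Z ↦ 2·16·1·3 = 96
  X*Y**2 ↦ 1·4·1·1 = 4
  -3*X*Z**2 ↦ -3·4·1·9 = -108
  -2*Y**3 ↦ -2·1·1·1 = -2
  Y**2*Z ↦ 1·1·1·3 = 3
  -3*Y*Z**2 ↦ -3·1·1·9 = -27
  3*Z**3 ↦ 3·1·1·27 = 81
Sum: F(4, 1, 3) = (64) + (32) + (96) + (4) + (-108) + (-2) + (3) + (-27) + (81) = 143.
Reducing mod 11: 143 ≡ 0 (mod 11).
Since F(a, b, c) ≡ 0 (mod 11), P lies on the curve.


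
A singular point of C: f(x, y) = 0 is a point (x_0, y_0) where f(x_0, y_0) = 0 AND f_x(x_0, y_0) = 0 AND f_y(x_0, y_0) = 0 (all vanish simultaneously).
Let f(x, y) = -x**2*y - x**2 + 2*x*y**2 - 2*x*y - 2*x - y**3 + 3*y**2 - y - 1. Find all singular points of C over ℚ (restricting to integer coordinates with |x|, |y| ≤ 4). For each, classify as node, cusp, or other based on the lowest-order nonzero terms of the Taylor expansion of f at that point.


Singular points: {(-1, 0)}; classification: node.

Compute partial derivatives:
  f_x = -2*x*y - 2*x + 2*y**2 - 2*y - 2.
  f_y = -x**2 + 4*x*y - 2*x - 3*y**2 + 6*y - 1.
Scan x_0 ∈ {−4, ..., 4}. For each x_0, f_y(x_0, y) is a polynomial in y; find its integer roots y ∈ {−4, ..., 4}, then test f_x and f at those candidates.
  x = -4: f_y(-4, y) = -3*y**2 - 10*y - 9; no integer root y with |y| ≤ 4.
  x = -3: f_y(-3, y) = -3*y**2 - 6*y - 4; no integer root y with |y| ≤ 4.
  x = -2: f_y(-2, y) = -3*y**2 - 2*y - 1; no integer root y with |y| ≤ 4.
  x = -1: f_y(-1, y) = -3*y**2 + 2*y; vanishes at y ∈ {0}. (-1, 0): f_x = 0, f = 0 — SINGULAR.
  x = 0: f_y(0, y) = -3*y**2 + 6*y - 1; no integer root y with |y| ≤ 4.
  x = 1: f_y(1, y) = -3*y**2 + 10*y - 4; no integer root y with |y| ≤ 4.
  x = 2: f_y(2, y) = -3*y**2 + 14*y - 9; no integer root y with |y| ≤ 4.
  x = 3: f_y(3, y) = -3*y**2 + 18*y - 16; no integer root y with |y| ≤ 4.
  x = 4: f_y(4, y) = -3*y**2 + 22*y - 25; no integer root y with |y| ≤ 4.
Only singular point on the grid: (-1, 0).
Classify: substitute x = -1 + u, y = 0 + v and expand: f = -u**2*v - u**2 + 2*u*v**2 - v**3 + v**2.
No constant or linear terms (consistent with a singular point). Quadratic part: -u**2 + v**2. Cubic part: -u**2*v + 2*u*v**2 - v**3.
The quadratic part v**2 - u**2 = (v − u)(v + u) splits into two distinct linear factors, so there are two distinct tangent lines y − 0 = ±(x − -1) — this is a node (ordinary double point).
Classification: node.


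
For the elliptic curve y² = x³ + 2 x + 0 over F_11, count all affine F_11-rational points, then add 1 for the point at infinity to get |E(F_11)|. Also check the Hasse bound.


Affine points = {(0, 0), (1, 5), (1, 6), (2, 1), (2, 10), (3, 0), (5, 5), (5, 6), (7, 4), (7, 7), (8, 0)}; affine count = 11; |E(F_11)| = 12.

Discriminant check: Δ ∝ 4a³ + 27b² = 4·2³ + 27·0² = 4·8 + 27·0 ≡ 10 (mod 11). Nonzero ⇒ E is nonsingular.
For each x ∈ F_11, compute rhs = x³ + 2·x + 0 mod 11, then count y ∈ F_11 with y² ≡ rhs.
  x = 0: rhs = 0, matching y values: 0 (1 points).
  x = 1: rhs = 3, matching y values: 5, 6 (2 points).
  x = 2: rhs = 1, matching y values: 1, 10 (2 points).
  x = 3: rhs = 0, matching y values: 0 (1 points).
  x = 4: rhs = 6, matching y values: none (0 points).
  x = 5: rhs = 3, matching y values: 5, 6 (2 points).
  x = 6: rhs = 8, matching y values: none (0 points).
  x = 7: rhs = 5, matching y values: 4, 7 (2 points).
  x = 8: rhs = 0, matching y values: 0 (1 points).
  x = 9: rhs = 10, matching y values: none (0 points).
  x = 10: rhs = 8, matching y values: none (0 points).
Total affine count: 11.
Full point count |E(F_11)| = 11 + 1 = 12.
Hasse bound: |12 − (11+1)| = |0| = 0 ≤ 2√11 ≈ 6.6332 ✓.


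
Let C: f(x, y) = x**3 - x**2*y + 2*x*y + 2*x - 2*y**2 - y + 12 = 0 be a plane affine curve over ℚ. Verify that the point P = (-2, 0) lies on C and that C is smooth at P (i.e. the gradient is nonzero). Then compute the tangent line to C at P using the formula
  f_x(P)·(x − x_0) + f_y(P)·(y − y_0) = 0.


Tangent line at P: 14*x - 9*y + 28 = 0.

Step 1: f(-2, 0) = 0, so P lies on C.
Step 2: partial derivatives
  f_x(x, y) = 3*x**2 - 2*x*y + 2*y + 2, f_y(x, y) = -x**2 + 2*x - 4*y - 1.
  f_x(P) = 14, f_y(P) = -9 (gradient nonzero, so P is smooth).
Step 3: tangent line at P: 14·(x − -2) + -9·(y − 0) = 0.
Expanding: 14*x - 9*y + 28 = 0.


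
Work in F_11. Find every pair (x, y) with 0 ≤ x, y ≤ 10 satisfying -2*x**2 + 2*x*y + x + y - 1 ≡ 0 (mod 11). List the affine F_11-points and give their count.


Affine F_11-points: {(0, 1), (1, 8), (2, 8), (3, 7), (4, 2), (6, 6), (7, 1), (8, 0), (9, 0), (10, 7)}; count = 10.

For each of the 121 pairs (x, y) ∈ F_11², evaluate f(x, y) mod 11. Record the zeros.
  x = 0: [0↦10, 1↦0, 2↦1, 3↦2, 4↦3, 5↦4, 6↦5, 7↦6, 8↦7, 9↦8, 10↦9]  zeros at y ∈ {1}
  x = 1: [0↦9, 1↦1, 2↦4, 3↦7, 4↦10, 5↦2, 6↦5, 7↦8, 8↦0, 9↦3, 10↦6]  zeros at y ∈ {8}
  x = 2: [0↦4, 1↦9, 2↦3, 3↦8, 4↦2, 5↦7, 6↦1, 7↦6, 8↦0, 9↦5, 10↦10]  zeros at y ∈ {8}
  x = 3: [0↦6, 1↦2, 2↦9, 3↦5, 4↦1, 5↦8, 6↦4, 7↦0, 8↦7, 9↦3, 10↦10]  zeros at y ∈ {7}
  x = 4: [0↦4, 1↦2, 2↦0, 3↦9, 4↦7, 5↦5, 6↦3, 7↦1, 8↦10, 9↦8, 10↦6]  zeros at y ∈ {2}
  x = 5: [0↦9, 1↦9, 2↦9, 3↦9, 4↦9, 5↦9, 6↦9, 7↦9, 8↦9, 9↦9, 10↦9]  zeros at y ∈ ∅
  x = 6: [0↦10, 1↦1, 2↦3, 3↦5, 4↦7, 5↦9, 6↦0, 7↦2, 8↦4, 9↦6, 10↦8]  zeros at y ∈ {6}
  x = 7: [0↦7, 1↦0, 2↦4, 3↦8, 4↦1, 5↦5, 6↦9, 7↦2, 8↦6, 9↦10, 10↦3]  zeros at y ∈ {1}
  x = 8: [0↦0, 1↦6, 2↦1, 3↦7, 4↦2, 5↦8, 6↦3, 7↦9, 8↦4, 9↦10, 10↦5]  zeros at y ∈ {0}
  x = 9: [0↦0, 1↦8, 2↦5, 3↦2, 4↦10, 5↦7, 6↦4, 7↦1, 8↦9, 9↦6, 10↦3]  zeros at y ∈ {0}
  x = 10: [0↦7, 1↦6, 2↦5, 3↦4, 4↦3, 5↦2, 6↦1, 7↦0, 8↦10, 9↦9, 10↦8]  zeros at y ∈ {7}
Collecting zeros: affine points = {(0, 1), (1, 8), (2, 8), (3, 7), (4, 2), (6, 6), (7, 1), (8, 0), (9, 0), (10, 7)}.
Total count |C(F_11)_aff| = 10.


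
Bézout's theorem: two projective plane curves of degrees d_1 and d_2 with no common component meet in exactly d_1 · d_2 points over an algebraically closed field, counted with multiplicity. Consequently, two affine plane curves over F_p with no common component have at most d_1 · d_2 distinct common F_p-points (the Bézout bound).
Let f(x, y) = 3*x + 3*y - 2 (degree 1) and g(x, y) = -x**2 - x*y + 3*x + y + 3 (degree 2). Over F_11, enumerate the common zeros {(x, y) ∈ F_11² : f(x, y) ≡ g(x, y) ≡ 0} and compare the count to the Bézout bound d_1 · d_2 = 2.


Common zeros: {(0, 8)}; count = 1; Bézout bound = 2.

deg(f) = 1, deg(g) = 2, so Bézout bound = 2.
Scan x ∈ F_11. For each x, list the y ∈ F_11 with f(x, y) ≡ 0 and those with g(x, y) ≡ 0 (mod 11); the common zeros in that column are the intersection.
  x = 0: f ≡ 0 at y ∈ {8}; g ≡ 0 at y ∈ {8}; common: {8}.
  x = 1: f ≡ 0 at y ∈ {7}; g ≡ 0 at y ∈ ∅; common: ∅.
  x = 2: f ≡ 0 at y ∈ {6}; g ≡ 0 at y ∈ {5}; common: ∅.
  x = 3: f ≡ 0 at y ∈ {5}; g ≡ 0 at y ∈ {7}; common: ∅.
  x = 4: f ≡ 0 at y ∈ {4}; g ≡ 0 at y ∈ {7}; common: ∅.
  x = 5: f ≡ 0 at y ∈ {3}; g ≡ 0 at y ∈ {1}; common: ∅.
  x = 6: f ≡ 0 at y ∈ {2}; g ≡ 0 at y ∈ {8}; common: ∅.
  x = 7: f ≡ 0 at y ∈ {1}; g ≡ 0 at y ∈ {5}; common: ∅.
  x = 8: f ≡ 0 at y ∈ {0}; g ≡ 0 at y ∈ {1}; common: ∅.
  x = 9: f ≡ 0 at y ∈ {10}; g ≡ 0 at y ∈ {6}; common: ∅.
  x = 10: f ≡ 0 at y ∈ {9}; g ≡ 0 at y ∈ {6}; common: ∅.
Collecting: common zeros = {(0, 8)}, so the count is 1.
Comparison with the Bézout bound: 1 ≤ 2 = deg(f)·deg(g), as expected for curves with no common component (the affine F_11-count falls short of the bound because intersections may lie at infinity, over extension fields, or carry multiplicity).


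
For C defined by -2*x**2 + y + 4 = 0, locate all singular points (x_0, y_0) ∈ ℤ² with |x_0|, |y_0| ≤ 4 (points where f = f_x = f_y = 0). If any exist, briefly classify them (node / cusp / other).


No singular points in the scanned grid; C is smooth there.

Compute partial derivatives:
  f_x = -4*x.
  f_y = 1.
f_y = 1 is a nonzero constant, so f_y never vanishes: no point (x, y) can satisfy f = f_x = f_y = 0. In particular no (x, y) ∈ {−4, ..., 4}² is singular; the curve is smooth.


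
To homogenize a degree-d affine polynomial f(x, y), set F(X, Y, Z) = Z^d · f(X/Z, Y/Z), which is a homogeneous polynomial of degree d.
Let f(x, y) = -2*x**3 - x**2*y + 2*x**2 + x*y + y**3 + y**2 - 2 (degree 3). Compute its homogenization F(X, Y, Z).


F(X, Y, Z) = -2*X**3 - X**2*Y + 2*X**2*Z + X*Y*Z + Y**3 + Y**2*Z - 2*Z**3

deg(f) = 3.
Substitute x = X/Z, y = Y/Z into f, then multiply by Z^3.
  monomial -2·x^3·y^0 ↦ -2·X^3·Y^0·Z^0.
  monomial -1·x^2·y^1 ↦ -1·X^2·Y^1·Z^0.
  monomial 2·x^2·y^0 ↦ 2·X^2·Y^0·Z^1.
  monomial 1·x^1·y^1 ↦ 1·X^1·Y^1·Z^1.
  monomial 1·x^0·y^3 ↦ 1·X^0·Y^3·Z^0.
  monomial 1·x^0·y^2 ↦ 1·X^0·Y^2·Z^1.
  monomial -2·x^0·y^0 ↦ -2·X^0·Y^0·Z^3.
Collecting: F(X, Y, Z) = -2*X**3 - X**2*Y + 2*X**2*Z + X*Y*Z + Y**3 + Y**2*Z - 2*Z**3.


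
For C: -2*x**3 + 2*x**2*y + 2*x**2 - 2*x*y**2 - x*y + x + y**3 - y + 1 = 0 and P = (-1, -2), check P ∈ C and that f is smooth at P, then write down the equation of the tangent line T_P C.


Tangent line at P: -7*x + 6*y + 5 = 0.

Step 1: f(-1, -2) = 0, so P lies on C.
Step 2: partial derivatives
  f_x(x, y) = -6*x**2 + 4*x*y + 4*x - 2*y**2 - y + 1, f_y(x, y) = 2*x**2 - 4*x*y - x + 3*y**2 - 1.
  f_x(P) = -7, f_y(P) = 6 (gradient nonzero, so P is smooth).
Step 3: tangent line at P: -7·(x − -1) + 6·(y − -2) = 0.
Expanding: -7*x + 6*y + 5 = 0.


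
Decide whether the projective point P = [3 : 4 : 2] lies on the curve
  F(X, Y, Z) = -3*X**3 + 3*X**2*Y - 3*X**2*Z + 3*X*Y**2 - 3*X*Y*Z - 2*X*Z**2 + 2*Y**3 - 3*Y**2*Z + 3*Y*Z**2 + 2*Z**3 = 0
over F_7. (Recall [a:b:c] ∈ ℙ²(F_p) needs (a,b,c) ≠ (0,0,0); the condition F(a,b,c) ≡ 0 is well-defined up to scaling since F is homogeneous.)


F(3,4,2) ≡ 5 (mod 7); P is NOT on the curve.

Evaluate F(3, 4, 2) term-by-term (mod 7).
  -3*X**3 ↦ -3·27·1·1 = -81
  3*X**2*Y ↦ 3·9·4·1 = 108
  -3*X**2*Z ↦ -3·9·1·2 = -54
  3*X*Y**2 ↦ 3·3·16·1 = 144
  -3*X*Y*Z ↦ -3·3·4·2 = -72
  -2*X*Z**2 ↦ -2·3·1·4 = -24
  2*Y**3 ↦ 2·1·64·1 = 128
  -3*Y**2*Z ↦ -3·1·16·2 = -96
  3*Y*Z**2 ↦ 3·1·4·4 = 48
  2*Z**3 ↦ 2·1·1·8 = 16
Sum: F(3, 4, 2) = (-81) + (108) + (-54) + (144) + (-72) + (-24) + (128) + (-96) + (48) + (16) = 117.
Reducing mod 7: 117 ≡ 5 (mod 7).
Since F(a, b, c) ≡ 5 ≠ 0 (mod 7), P does NOT lie on the curve.


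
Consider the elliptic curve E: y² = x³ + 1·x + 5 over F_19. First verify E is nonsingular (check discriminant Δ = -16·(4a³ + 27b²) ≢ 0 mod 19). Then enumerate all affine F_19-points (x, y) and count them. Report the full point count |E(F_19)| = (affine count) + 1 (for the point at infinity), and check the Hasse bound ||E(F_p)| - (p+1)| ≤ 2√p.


Affine points = {(0, 9), (0, 10), (1, 8), (1, 11), (3, 4), (3, 15), (4, 4), (4, 15), (11, 6), (11, 13), (12, 4), (12, 15), (13, 7), (13, 12)}; affine count = 14; |E(F_19)| = 15.

Discriminant check: Δ ∝ 4a³ + 27b² = 4·1³ + 27·5² = 4·1 + 27·25 ≡ 14 (mod 19). Nonzero ⇒ E is nonsingular.
For each x ∈ F_19, compute rhs = x³ + 1·x + 5 mod 19, then count y ∈ F_19 with y² ≡ rhs.
  x = 0: rhs = 5, matching y values: 9, 10 (2 points).
  x = 1: rhs = 7, matching y values: 8, 11 (2 points).
  x = 2: rhs = 15, matching y values: none (0 points).
  x = 3: rhs = 16, matching y values: 4, 15 (2 points).
  x = 4: rhs = 16, matching y values: 4, 15 (2 points).
  x = 5: rhs = 2, matching y values: none (0 points).
  x = 6: rhs = 18, matching y values: none (0 points).
  x = 7: rhs = 13, matching y values: none (0 points).
  x = 8: rhs = 12, matching y values: none (0 points).
  x = 9: rhs = 2, matching y values: none (0 points).
  x = 10: rhs = 8, matching y values: none (0 points).
  x = 11: rhs = 17, matching y values: 6, 13 (2 points).
  x = 12: rhs = 16, matching y values: 4, 15 (2 points).
  x = 13: rhs = 11, matching y values: 7, 12 (2 points).
  x = 14: rhs = 8, matching y values: none (0 points).
  x = 15: rhs = 13, matching y values: none (0 points).
  x = 16: rhs = 13, matching y values: none (0 points).
  x = 17: rhs = 14, matching y values: none (0 points).
  x = 18: rhs = 3, matching y values: none (0 points).
Total affine count: 14.
Full point count |E(F_19)| = 14 + 1 = 15.
Hasse bound: |15 − (19+1)| = |-5| = 5 ≤ 2√19 ≈ 8.7178 ✓.


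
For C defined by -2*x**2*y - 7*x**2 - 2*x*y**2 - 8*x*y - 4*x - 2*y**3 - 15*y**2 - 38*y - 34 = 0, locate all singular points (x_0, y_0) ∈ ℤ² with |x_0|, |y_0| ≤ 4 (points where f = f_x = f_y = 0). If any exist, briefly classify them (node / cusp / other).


Singular points: {(1, -3)}; classification: node.

Compute partial derivatives:
  f_x = -4*x*y - 14*x - 2*y**2 - 8*y - 4.
  f_y = -2*x**2 - 4*x*y - 8*x - 6*y**2 - 30*y - 38.
Scan x_0 ∈ {−4, ..., 4}. For each x_0, f_y(x_0, y) is a polynomial in y; find its integer roots y ∈ {−4, ..., 4}, then test f_x and f at those candidates.
  x = -4: f_y(-4, y) = -6*y**2 - 14*y - 38; no integer root y with |y| ≤ 4.
  x = -3: f_y(-3, y) = -6*y**2 - 18*y - 32; no integer root y with |y| ≤ 4.
  x = -2: f_y(-2, y) = -6*y**2 - 22*y - 30; no integer root y with |y| ≤ 4.
  x = -1: f_y(-1, y) = -6*y**2 - 26*y - 32; no integer root y with |y| ≤ 4.
  x = 0: f_y(0, y) = -6*y**2 - 30*y - 38; no integer root y with |y| ≤ 4.
  x = 1: f_y(1, y) = -6*y**2 - 34*y - 48; vanishes at y ∈ {-3}. (1, -3): f_x = 0, f = 0 — SINGULAR.
  x = 2: f_y(2, y) = -6*y**2 - 38*y - 62; no integer root y with |y| ≤ 4.
  x = 3: f_y(3, y) = -6*y**2 - 42*y - 80; no integer root y with |y| ≤ 4.
  x = 4: f_y(4, y) = -6*y**2 - 46*y - 102; no integer root y with |y| ≤ 4.
Only singular point on the grid: (1, -3).
Classify: substitute x = 1 + u, y = -3 + v and expand: f = -2*u**2*v - u**2 - 2*u*v**2 - 2*v**3 + v**2.
No constant or linear terms (consistent with a singular point). Quadratic part: -u**2 + v**2. Cubic part: -2*u**2*v - 2*u*v**2 - 2*v**3.
The quadratic part v**2 - u**2 = (v − u)(v + u) splits into two distinct linear factors, so there are two distinct tangent lines y − -3 = ±(x − 1) — this is a node (ordinary double point).
Classification: node.


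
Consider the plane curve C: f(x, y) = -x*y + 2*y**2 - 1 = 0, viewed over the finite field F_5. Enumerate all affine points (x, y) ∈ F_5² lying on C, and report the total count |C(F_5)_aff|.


Affine F_5-points: {(1, 1), (1, 2), (4, 3), (4, 4)}; count = 4.

For each of the 25 pairs (x, y) ∈ F_5², evaluate f(x, y) mod 5. Record the zeros.
  x = 0: [0↦4, 1↦1, 2↦2, 3↦2, 4↦1]  zeros at y ∈ ∅
  x = 1: [0↦4, 1↦0, 2↦0, 3↦4, 4↦2]  zeros at y ∈ {1, 2}
  x = 2: [0↦4, 1↦4, 2↦3, 3↦1, 4↦3]  zeros at y ∈ ∅
  x = 3: [0↦4, 1↦3, 2↦1, 3↦3, 4↦4]  zeros at y ∈ ∅
  x = 4: [0↦4, 1↦2, 2↦4, 3↦0, 4↦0]  zeros at y ∈ {3, 4}
Collecting zeros: affine points = {(1, 1), (1, 2), (4, 3), (4, 4)}.
Total count |C(F_5)_aff| = 4.


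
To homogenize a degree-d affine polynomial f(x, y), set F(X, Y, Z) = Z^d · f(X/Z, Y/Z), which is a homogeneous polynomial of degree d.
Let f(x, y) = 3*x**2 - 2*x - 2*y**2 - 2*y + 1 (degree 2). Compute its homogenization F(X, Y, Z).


F(X, Y, Z) = 3*X**2 - 2*X*Z - 2*Y**2 - 2*Y*Z + Z**2

deg(f) = 2.
Substitute x = X/Z, y = Y/Z into f, then multiply by Z^2.
  monomial 3·x^2·y^0 ↦ 3·X^2·Y^0·Z^0.
  monomial -2·x^1·y^0 ↦ -2·X^1·Y^0·Z^1.
  monomial -2·x^0·y^2 ↦ -2·X^0·Y^2·Z^0.
  monomial -2·x^0·y^1 ↦ -2·X^0·Y^1·Z^1.
  monomial 1·x^0·y^0 ↦ 1·X^0·Y^0·Z^2.
Collecting: F(X, Y, Z) = 3*X**2 - 2*X*Z - 2*Y**2 - 2*Y*Z + Z**2.


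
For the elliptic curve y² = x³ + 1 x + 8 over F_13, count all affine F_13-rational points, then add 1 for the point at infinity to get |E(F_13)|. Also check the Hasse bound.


Affine points = {(1, 6), (1, 7), (3, 5), (3, 8), (6, 3), (6, 10), (10, 2), (10, 11)}; affine count = 8; |E(F_13)| = 9.

Discriminant check: Δ ∝ 4a³ + 27b² = 4·1³ + 27·8² = 4·1 + 27·64 ≡ 3 (mod 13). Nonzero ⇒ E is nonsingular.
For each x ∈ F_13, compute rhs = x³ + 1·x + 8 mod 13, then count y ∈ F_13 with y² ≡ rhs.
  x = 0: rhs = 8, matching y values: none (0 points).
  x = 1: rhs = 10, matching y values: 6, 7 (2 points).
  x = 2: rhs = 5, matching y values: none (0 points).
  x = 3: rhs = 12, matching y values: 5, 8 (2 points).
  x = 4: rhs = 11, matching y values: none (0 points).
  x = 5: rhs = 8, matching y values: none (0 points).
  x = 6: rhs = 9, matching y values: 3, 10 (2 points).
  x = 7: rhs = 7, matching y values: none (0 points).
  x = 8: rhs = 8, matching y values: none (0 points).
  x = 9: rhs = 5, matching y values: none (0 points).
  x = 10: rhs = 4, matching y values: 2, 11 (2 points).
  x = 11: rhs = 11, matching y values: none (0 points).
  x = 12: rhs = 6, matching y values: none (0 points).
Total affine count: 8.
Full point count |E(F_13)| = 8 + 1 = 9.
Hasse bound: |9 − (13+1)| = |-5| = 5 ≤ 2√13 ≈ 7.2111 ✓.


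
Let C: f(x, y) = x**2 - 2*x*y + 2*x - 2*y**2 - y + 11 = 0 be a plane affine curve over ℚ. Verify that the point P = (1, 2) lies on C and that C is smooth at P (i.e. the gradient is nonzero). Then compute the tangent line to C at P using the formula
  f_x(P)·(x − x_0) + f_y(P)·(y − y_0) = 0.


Tangent line at P: 22 - 11*y = 0.

Step 1: f(1, 2) = 0, so P lies on C.
Step 2: partial derivatives
  f_x(x, y) = 2*x - 2*y + 2, f_y(x, y) = -2*x - 4*y - 1.
  f_x(P) = 0, f_y(P) = -11 (gradient nonzero, so P is smooth).
Step 3: tangent line at P: 0·(x − 1) + -11·(y − 2) = 0.
Expanding: 22 - 11*y = 0.
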